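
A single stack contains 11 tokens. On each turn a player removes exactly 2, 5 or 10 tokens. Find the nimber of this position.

Compute g(0), g(1), … for moves {2, 5, 10}:
g(0) = mex{} = 0
g(1) = mex{} = 0
g(2) = mex{0} = 1
g(3) = mex{0} = 1
g(4) = mex{1} = 0
g(5) = mex{0,1} = 2
g(6) = mex{0} = 1
g(7) = mex{1,2} = 0
g(8) = mex{1} = 0
g(9) = mex{0} = 1
g(10) = mex{0,2} = 1
g(11) = mex{0,1} = 2
So g(11) = 2.

2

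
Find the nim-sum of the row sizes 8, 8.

0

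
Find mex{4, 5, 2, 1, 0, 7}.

The values 0, 1, 2 are all present; 3 is the first non-negative integer missing from the set.

3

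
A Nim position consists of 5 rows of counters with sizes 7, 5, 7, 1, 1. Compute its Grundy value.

5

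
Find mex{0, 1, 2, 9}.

3

The values 0, 1, 2 are all present; 3 is the first non-negative integer missing from the set.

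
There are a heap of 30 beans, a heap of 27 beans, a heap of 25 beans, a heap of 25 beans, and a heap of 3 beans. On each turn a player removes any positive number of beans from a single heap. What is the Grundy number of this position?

Nim-sum: 30 ^ 27 ^ 25 ^ 25 ^ 3 = 6.

6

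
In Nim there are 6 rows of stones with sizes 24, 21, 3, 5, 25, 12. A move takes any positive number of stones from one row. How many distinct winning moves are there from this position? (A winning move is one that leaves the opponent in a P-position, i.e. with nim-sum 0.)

3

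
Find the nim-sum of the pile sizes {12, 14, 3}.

1

Compute the nim-sum pairwise:
12 XOR 14 = 2
2 XOR 3 = 1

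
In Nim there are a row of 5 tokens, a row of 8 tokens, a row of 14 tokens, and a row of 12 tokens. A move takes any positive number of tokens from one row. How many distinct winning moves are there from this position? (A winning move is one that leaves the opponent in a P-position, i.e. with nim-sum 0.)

Compute the nim-sum pairwise:
5 ⊕ 8 = 13
13 ⊕ 14 = 3
3 ⊕ 12 = 15
The overall nim-sum is X = 15. A row of size p has a winning move iff p XOR X < p (reduce it to p XOR X).
  5: 5 XOR 15 = 10 ≥ 5 — no move.
  8: 8 XOR 15 = 7 < 8 — winning move (to 7).
  14: 14 XOR 15 = 1 < 14 — winning move (to 1).
  12: 12 XOR 15 = 3 < 12 — winning move (to 3).
That gives 3 winning moves.

3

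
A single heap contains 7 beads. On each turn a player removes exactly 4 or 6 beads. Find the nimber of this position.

Grundy values for subtraction set {4, 6}:
k:     0  1  2  3  4  5  6  7
g(k):  0  0  0  0  1  1  1  1
So g(7) = 1.

1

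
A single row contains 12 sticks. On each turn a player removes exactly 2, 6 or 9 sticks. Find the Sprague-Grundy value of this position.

0

Compute g(0), g(1), … for moves {2, 6, 9}:
g(0) = mex{} = 0
g(1) = mex{} = 0
g(2) = mex{0} = 1
g(3) = mex{0} = 1
g(4) = mex{1} = 0
g(5) = mex{1} = 0
g(6) = mex{0} = 1
g(7) = mex{0} = 1
g(8) = mex{1} = 0
g(9) = mex{0,1} = 2
g(10) = mex{0} = 1
g(11) = mex{0,1,2} = 3
g(12) = mex{1} = 0
So g(12) = 0.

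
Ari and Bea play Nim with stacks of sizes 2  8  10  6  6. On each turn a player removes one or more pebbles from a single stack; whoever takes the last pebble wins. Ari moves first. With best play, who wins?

Nim-sum: 2 ^ 8 ^ 10 ^ 6 ^ 6 = 0.
The nim-sum is 0, so this is a P-position: the player to move is in a losing position under optimal play; Ari is about to move from it and so loses — Bea wins.

Bea wins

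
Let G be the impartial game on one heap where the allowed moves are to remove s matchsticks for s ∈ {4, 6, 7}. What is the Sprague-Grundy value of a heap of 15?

1

Build the Grundy sequence with g(k) = mex{g(k−s) : s ∈ {4, 6, 7}, s ≤ k}:
k:     0  1  2  3  4  5  6  7  8  9 10 11 12 13 14 15
g(k):  0  0  0  0  1  1  1  1  2  2  2  0  0  0  0  1
So g(15) = 1.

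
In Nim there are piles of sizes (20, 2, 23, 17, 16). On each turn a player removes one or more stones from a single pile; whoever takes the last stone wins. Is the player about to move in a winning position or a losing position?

Write each in binary and XOR column by column:
  10100  (20)
  00010  (2)
  10111  (23)
  10001  (17)
  10000  (16)
  -----
  00000  (0)
The nim-sum is 0, so this is a P-position: the player to move is in a losing position under optimal play.

Losing position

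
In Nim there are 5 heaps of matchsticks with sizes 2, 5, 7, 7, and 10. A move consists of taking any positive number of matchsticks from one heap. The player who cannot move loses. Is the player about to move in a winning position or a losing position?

Compute the nim-sum pairwise:
2 ⊕ 5 = 7
7 ⊕ 7 = 0
0 ⊕ 7 = 7
7 ⊕ 10 = 13
The nim-sum is 13 ≠ 0, so this is an N-position: the player to move can win.

Winning position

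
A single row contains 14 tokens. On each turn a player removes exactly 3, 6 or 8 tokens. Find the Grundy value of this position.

Build the Grundy sequence with g(k) = mex{g(k−s) : s ∈ {3, 6, 8}, s ≤ k}:
g(0) = mex{} = 0
g(1) = mex{} = 0
g(2) = mex{} = 0
g(3) = mex{0} = 1
g(4) = mex{0} = 1
g(5) = mex{0} = 1
g(6) = mex{0,1} = 2
g(7) = mex{0,1} = 2
g(8) = mex{0,1} = 2
g(9) = mex{0,1,2} = 3
g(10) = mex{0,1,2} = 3
g(11) = mex{1,2} = 0
g(12) = mex{1,2,3} = 0
g(13) = mex{1,2,3} = 0
g(14) = mex{0,2} = 1
So g(14) = 1.

1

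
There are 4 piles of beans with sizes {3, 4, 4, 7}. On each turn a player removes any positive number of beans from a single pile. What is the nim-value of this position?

4

In binary:
  011  (3)
  100  (4)
  100  (4)
  111  (7)
  ---
  100  (4)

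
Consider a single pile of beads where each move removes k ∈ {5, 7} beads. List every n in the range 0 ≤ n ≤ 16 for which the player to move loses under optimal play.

Build the Grundy sequence with g(k) = mex{g(k−s) : s ∈ {5, 7}, s ≤ k}:
k:     0  1  2  3  4  5  6  7  8  9 10 11 12 13 14 15 16
g(k):  0  0  0  0  0  1  1  1  1  1  2  2  0  0  0  0  0
The P-positions (g = 0) in 0..16 are 0, 1, 2, 3, 4, 12, 13, 14, 15, 16.

0, 1, 2, 3, 4, 12, 13, 14, 15, 16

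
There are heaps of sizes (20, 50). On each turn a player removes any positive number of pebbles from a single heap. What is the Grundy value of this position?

38

Compute the nim-sum pairwise:
20 ⊕ 50 = 38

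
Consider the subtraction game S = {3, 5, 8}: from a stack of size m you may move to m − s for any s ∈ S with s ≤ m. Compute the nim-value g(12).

0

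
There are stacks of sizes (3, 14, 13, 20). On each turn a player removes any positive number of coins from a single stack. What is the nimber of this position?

Compute the nim-sum pairwise:
3 ⊕ 14 = 13
13 ⊕ 13 = 0
0 ⊕ 20 = 20

20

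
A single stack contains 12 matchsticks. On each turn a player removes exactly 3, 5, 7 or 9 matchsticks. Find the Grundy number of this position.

Build the Grundy sequence with g(k) = mex{g(k−s) : s ∈ {3, 5, 7, 9}, s ≤ k}:
k:     0  1  2  3  4  5  6  7  8  9 10 11 12
g(k):  0  0  0  1  1  1  2  2  2  3  3  3  0
So g(12) = 0.

0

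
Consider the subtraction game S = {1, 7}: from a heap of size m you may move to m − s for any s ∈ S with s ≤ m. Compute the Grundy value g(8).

Build the Grundy sequence with g(k) = mex{g(k−s) : s ∈ {1, 7}, s ≤ k}:
g(0) = mex{} = 0
g(1) = mex{0} = 1
g(2) = mex{1} = 0
g(3) = mex{0} = 1
g(4) = mex{1} = 0
g(5) = mex{0} = 1
g(6) = mex{1} = 0
g(7) = mex{0} = 1
g(8) = mex{1} = 0
So g(8) = 0.

0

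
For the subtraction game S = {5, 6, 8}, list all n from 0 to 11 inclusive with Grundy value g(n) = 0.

Build the Grundy sequence with g(k) = mex{g(k−s) : s ∈ {5, 6, 8}, s ≤ k}:
k:     0  1  2  3  4  5  6  7  8  9 10 11
g(k):  0  0  0  0  0  1  1  1  1  1  2  2
The P-positions (g = 0) in 0..11 are 0, 1, 2, 3, 4.

0, 1, 2, 3, 4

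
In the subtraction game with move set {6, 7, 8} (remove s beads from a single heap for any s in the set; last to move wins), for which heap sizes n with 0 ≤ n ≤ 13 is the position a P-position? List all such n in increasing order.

0, 1, 2, 3, 4, 5

Grundy values for subtraction set {6, 7, 8}:
k:     0  1  2  3  4  5  6  7  8  9 10 11 12 13
g(k):  0  0  0  0  0  0  1  1  1  1  1  1  2  2
The P-positions (g = 0) in 0..13 are 0, 1, 2, 3, 4, 5.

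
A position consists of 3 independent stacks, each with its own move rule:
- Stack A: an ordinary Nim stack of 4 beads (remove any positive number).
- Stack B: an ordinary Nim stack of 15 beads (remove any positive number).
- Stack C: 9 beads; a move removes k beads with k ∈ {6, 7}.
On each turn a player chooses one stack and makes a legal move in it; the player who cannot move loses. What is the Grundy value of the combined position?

10

Stack A is a plain Nim stack of size 4, so its Grundy value is 4.
Stack B is a plain Nim stack of size 15, so its Grundy value is 15.
For stack C, compute g(0), g(1), … with moves {6, 7}:
g(0) = mex{} = 0
g(1) = mex{} = 0
g(2) = mex{} = 0
g(3) = mex{} = 0
g(4) = mex{} = 0
g(5) = mex{} = 0
g(6) = mex{0} = 1
g(7) = mex{0} = 1
g(8) = mex{0} = 1
g(9) = mex{0} = 1
So g(9) = 1.
By the Sprague-Grundy theorem, the Grundy value of a sum of independent games is the XOR of the component values.
Combined value = 4 ⊕ 15 ⊕ 1 = 10.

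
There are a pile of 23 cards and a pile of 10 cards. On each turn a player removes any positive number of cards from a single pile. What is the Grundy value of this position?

29

In binary:
  10111  (23)
  01010  (10)
  -----
  11101  (29)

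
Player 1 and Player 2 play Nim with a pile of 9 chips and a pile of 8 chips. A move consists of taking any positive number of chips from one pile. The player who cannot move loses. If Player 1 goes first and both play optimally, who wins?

Player 1 wins

Nim-sum: 9 ^ 8 = 1.
The nim-sum is 1 ≠ 0, so this is an N-position: the player to move can win; Player 1 has a winning move.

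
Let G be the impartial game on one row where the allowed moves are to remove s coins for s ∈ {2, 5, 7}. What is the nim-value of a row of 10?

0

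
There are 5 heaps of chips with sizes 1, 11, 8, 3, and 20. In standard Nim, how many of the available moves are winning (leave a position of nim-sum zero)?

Write each in binary and XOR column by column:
  00001  (1)
  01011  (11)
  01000  (8)
  00011  (3)
  10100  (20)
  -----
  10101  (21)
The overall nim-sum is X = 21. A heap of size p has a winning move iff p XOR X < p (reduce it to p XOR X).
  1: 1 XOR 21 = 20 ≥ 1 — no move.
  11: 11 XOR 21 = 30 ≥ 11 — no move.
  8: 8 XOR 21 = 29 ≥ 8 — no move.
  3: 3 XOR 21 = 22 ≥ 3 — no move.
  20: 20 XOR 21 = 1 < 20 — winning move (to 1).
That gives 1 winning move.

1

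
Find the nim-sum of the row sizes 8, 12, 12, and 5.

13

Write each in binary and XOR column by column:
  1000  (8)
  1100  (12)
  1100  (12)
  0101  (5)
  ----
  1101  (13)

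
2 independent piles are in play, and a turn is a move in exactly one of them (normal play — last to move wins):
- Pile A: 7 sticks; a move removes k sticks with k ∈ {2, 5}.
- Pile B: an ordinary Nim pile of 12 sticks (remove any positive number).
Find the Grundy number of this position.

12

For pile A, compute g(0), g(1), … with moves {2, 5}:
k:     0  1  2  3  4  5  6  7
g(k):  0  0  1  1  0  2  1  0
So g(7) = 0.
Pile B is a plain Nim pile of size 12, so its Grundy value is 12.
By the Sprague-Grundy theorem, the Grundy value of a sum of independent games is the XOR of the component values.
Combined value = 0 ⊕ 12 = 12.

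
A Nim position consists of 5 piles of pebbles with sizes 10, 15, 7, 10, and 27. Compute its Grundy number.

Nim-sum: 10 XOR 15 XOR 7 XOR 10 XOR 27 = 19.

19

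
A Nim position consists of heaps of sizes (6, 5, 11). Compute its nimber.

8

Compute the nim-sum pairwise:
6 XOR 5 = 3
3 XOR 11 = 8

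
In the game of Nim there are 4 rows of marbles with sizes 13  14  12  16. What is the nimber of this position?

31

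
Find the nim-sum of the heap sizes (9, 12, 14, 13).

Bitwise XOR of the heap sizes:
  1001  (9)
  1100  (12)
  1110  (14)
  1101  (13)
  ----
  0110  (6)

6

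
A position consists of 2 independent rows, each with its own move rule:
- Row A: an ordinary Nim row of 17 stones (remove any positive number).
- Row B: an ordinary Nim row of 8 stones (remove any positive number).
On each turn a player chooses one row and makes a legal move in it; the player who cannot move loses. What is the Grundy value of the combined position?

25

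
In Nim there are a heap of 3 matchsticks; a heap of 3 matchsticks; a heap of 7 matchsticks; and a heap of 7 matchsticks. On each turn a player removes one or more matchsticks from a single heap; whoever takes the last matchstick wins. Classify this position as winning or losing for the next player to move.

Losing position

Nim-sum: 3 ⊕ 3 ⊕ 7 ⊕ 7 = 0.
The nim-sum is 0, so this is a P-position: the player to move is in a losing position under optimal play.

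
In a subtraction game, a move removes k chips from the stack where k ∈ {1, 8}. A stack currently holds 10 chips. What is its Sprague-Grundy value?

Grundy values for subtraction set {1, 8}:
k:     0  1  2  3  4  5  6  7  8  9 10
g(k):  0  1  0  1  0  1  0  1  2  0  1
So g(10) = 1.

1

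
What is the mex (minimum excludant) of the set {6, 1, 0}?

The values 0, 1 are all present; 2 is the first non-negative integer missing from the set.

2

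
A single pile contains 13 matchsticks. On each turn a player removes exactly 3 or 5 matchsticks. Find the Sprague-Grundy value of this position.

1

Build the Grundy sequence with g(k) = mex{g(k−s) : s ∈ {3, 5}, s ≤ k}:
k:     0  1  2  3  4  5  6  7  8  9 10 11 12 13
g(k):  0  0  0  1  1  1  2  2  0  0  0  1  1  1
So g(13) = 1.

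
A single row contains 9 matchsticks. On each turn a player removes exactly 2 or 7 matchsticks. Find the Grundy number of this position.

0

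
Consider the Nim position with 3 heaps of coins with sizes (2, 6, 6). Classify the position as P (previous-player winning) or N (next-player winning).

N-position

Nim-sum: 2 ⊕ 6 ⊕ 6 = 2.
The nim-sum is 2 ≠ 0, so this is an N-position: the player to move can win.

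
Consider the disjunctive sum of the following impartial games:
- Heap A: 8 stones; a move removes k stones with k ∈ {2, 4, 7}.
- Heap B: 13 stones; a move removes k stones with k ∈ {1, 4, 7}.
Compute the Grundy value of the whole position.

1

Grundy values for heap A (subtraction set {2, 4, 7}):
g(0) = mex{} = 0
g(1) = mex{} = 0
g(2) = mex{0} = 1
g(3) = mex{0} = 1
g(4) = mex{0,1} = 2
g(5) = mex{0,1} = 2
g(6) = mex{1,2} = 0
g(7) = mex{0,1,2} = 3
g(8) = mex{0,2} = 1
So g(8) = 1.
Build the Grundy sequence for heap B with g(k) = mex{g(k−s) : s ∈ {1, 4, 7}, s ≤ k}:
g(0) = mex{} = 0
g(1) = mex{0} = 1
g(2) = mex{1} = 0
g(3) = mex{0} = 1
g(4) = mex{0,1} = 2
g(5) = mex{1,2} = 0
g(6) = mex{0} = 1
g(7) = mex{0,1} = 2
g(8) = mex{1,2} = 0
g(9) = mex{0} = 1
g(10) = mex{1} = 0
g(11) = mex{0,2} = 1
g(12) = mex{0,1} = 2
g(13) = mex{1,2} = 0
So g(13) = 0.
By the Sprague-Grundy theorem, the Grundy value of a sum of independent games is the XOR of the component values.
Combined value = 1 ⊕ 0 = 1.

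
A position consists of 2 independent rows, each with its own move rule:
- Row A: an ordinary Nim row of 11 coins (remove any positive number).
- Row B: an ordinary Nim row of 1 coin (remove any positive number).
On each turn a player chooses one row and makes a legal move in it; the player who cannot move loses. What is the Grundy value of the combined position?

10

Row A is a plain Nim row of size 11, so its Grundy value is 11.
Row B is a plain Nim row of size 1, so its Grundy value is 1.
By the Sprague-Grundy theorem, the Grundy value of a sum of independent games is the XOR of the component values.
Combined value = 11 XOR 1 = 10.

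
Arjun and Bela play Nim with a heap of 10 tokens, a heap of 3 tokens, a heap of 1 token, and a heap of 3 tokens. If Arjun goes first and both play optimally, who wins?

Compute the nim-sum pairwise:
10 ^ 3 = 9
9 ^ 1 = 8
8 ^ 3 = 11
The nim-sum is 11 ≠ 0, so this is an N-position: the player to move can win; Arjun has a winning move.

Arjun wins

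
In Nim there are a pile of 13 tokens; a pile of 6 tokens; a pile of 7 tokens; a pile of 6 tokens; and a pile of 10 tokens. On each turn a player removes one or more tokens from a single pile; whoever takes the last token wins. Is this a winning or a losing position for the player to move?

Losing position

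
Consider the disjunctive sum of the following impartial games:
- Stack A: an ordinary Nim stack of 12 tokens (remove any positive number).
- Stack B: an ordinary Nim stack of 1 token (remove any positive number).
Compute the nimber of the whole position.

Stack A is a plain Nim stack of size 12, so its Grundy value is 12.
Stack B is a plain Nim stack of size 1, so its Grundy value is 1.
By the Sprague-Grundy theorem, the Grundy value of a sum of independent games is the XOR of the component values.
Combined value = 12 XOR 1 = 13.

13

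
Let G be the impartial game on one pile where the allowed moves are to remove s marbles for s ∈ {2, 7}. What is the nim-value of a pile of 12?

1

Build the Grundy sequence with g(k) = mex{g(k−s) : s ∈ {2, 7}, s ≤ k}:
g(0) = mex{} = 0
g(1) = mex{} = 0
g(2) = mex{0} = 1
g(3) = mex{0} = 1
g(4) = mex{1} = 0
g(5) = mex{1} = 0
g(6) = mex{0} = 1
g(7) = mex{0} = 1
g(8) = mex{0,1} = 2
g(9) = mex{1} = 0
g(10) = mex{1,2} = 0
g(11) = mex{0} = 1
g(12) = mex{0} = 1
So g(12) = 1.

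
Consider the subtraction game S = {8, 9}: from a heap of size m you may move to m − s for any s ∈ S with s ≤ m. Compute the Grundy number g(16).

Grundy values for subtraction set {8, 9}:
k:     0  1  2  3  4  5  6  7  8  9 10 11 12 13 14 15 16
g(k):  0  0  0  0  0  0  0  0  1  1  1  1  1  1  1  1  2
So g(16) = 2.

2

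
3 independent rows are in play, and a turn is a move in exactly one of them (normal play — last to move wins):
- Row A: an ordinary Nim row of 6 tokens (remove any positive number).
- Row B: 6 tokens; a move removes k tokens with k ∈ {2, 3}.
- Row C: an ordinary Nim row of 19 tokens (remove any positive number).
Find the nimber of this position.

21

Row A is a plain Nim row of size 6, so its Grundy value is 6.
Build the Grundy sequence for row B with g(k) = mex{g(k−s) : s ∈ {2, 3}, s ≤ k}:
k:     0  1  2  3  4  5  6
g(k):  0  0  1  1  2  0  0
So g(6) = 0.
Row C is a plain Nim row of size 19, so its Grundy value is 19.
The value of a disjunctive sum is the nim-sum of the parts.
Combined value = 6 ⊕ 0 ⊕ 19 = 21.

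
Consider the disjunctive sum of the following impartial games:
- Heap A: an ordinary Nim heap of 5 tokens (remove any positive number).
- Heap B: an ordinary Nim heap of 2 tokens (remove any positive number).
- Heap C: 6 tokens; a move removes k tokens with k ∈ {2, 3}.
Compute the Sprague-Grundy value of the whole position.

7

Heap A is a plain Nim heap of size 5, so its Grundy value is 5.
Heap B is a plain Nim heap of size 2, so its Grundy value is 2.
For heap C, compute g(0), g(1), … with moves {2, 3}:
k:     0  1  2  3  4  5  6
g(k):  0  0  1  1  2  0  0
So g(6) = 0.
The value of a disjunctive sum is the nim-sum of the parts.
Combined value = 5 ⊕ 2 ⊕ 0 = 7.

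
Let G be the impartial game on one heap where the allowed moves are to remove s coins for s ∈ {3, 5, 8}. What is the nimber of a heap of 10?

Compute g(0), g(1), … for moves {3, 5, 8}:
k:     0  1  2  3  4  5  6  7  8  9 10
g(k):  0  0  0  1  1  1  2  2  2  3  3
So g(10) = 3.

3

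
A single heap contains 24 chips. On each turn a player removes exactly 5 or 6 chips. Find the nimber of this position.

0

Build the Grundy sequence with g(k) = mex{g(k−s) : s ∈ {5, 6}, s ≤ k}:
k:     0  1  2  3  4  5  6  7  8  9 10 11 12 13 14 15 16 17 18 19 20 21 22 23 24
g(k):  0  0  0  0  0  1  1  1  1  1  2  0  0  0  0  0  1  1  1  1  1  2  0  0  0
So g(24) = 0.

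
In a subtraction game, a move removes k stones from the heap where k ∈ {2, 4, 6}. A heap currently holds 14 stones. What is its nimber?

3

Compute g(0), g(1), … for moves {2, 4, 6}:
g(0) = mex{} = 0
g(1) = mex{} = 0
g(2) = mex{0} = 1
g(3) = mex{0} = 1
g(4) = mex{0,1} = 2
g(5) = mex{0,1} = 2
g(6) = mex{0,1,2} = 3
g(7) = mex{0,1,2} = 3
g(8) = mex{1,2,3} = 0
g(9) = mex{1,2,3} = 0
g(10) = mex{0,2,3} = 1
g(11) = mex{0,2,3} = 1
g(12) = mex{0,1,3} = 2
g(13) = mex{0,1,3} = 2
g(14) = mex{0,1,2} = 3
So g(14) = 3.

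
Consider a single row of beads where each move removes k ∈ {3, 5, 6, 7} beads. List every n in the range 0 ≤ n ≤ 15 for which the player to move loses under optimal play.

Grundy values for subtraction set {3, 5, 6, 7}:
k:     0  1  2  3  4  5  6  7  8  9 10 11 12 13 14 15
g(k):  0  0  0  1  1  1  2  2  2  3  0  0  0  1  1  1
The P-positions (g = 0) in 0..15 are 0, 1, 2, 10, 11, 12.

0, 1, 2, 10, 11, 12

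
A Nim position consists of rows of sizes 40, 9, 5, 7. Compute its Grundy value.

35

Nim-sum: 40 XOR 9 XOR 5 XOR 7 = 35.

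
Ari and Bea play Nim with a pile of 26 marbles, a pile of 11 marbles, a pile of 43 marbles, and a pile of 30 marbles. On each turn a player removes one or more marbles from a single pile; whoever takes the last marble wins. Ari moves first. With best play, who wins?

Bitwise XOR of the heap sizes:
  011010  (26)
  001011  (11)
  101011  (43)
  011110  (30)
  ------
  100100  (36)
The nim-sum is 36 ≠ 0, so this is an N-position: the player to move can win; Ari has a winning move.

Ari wins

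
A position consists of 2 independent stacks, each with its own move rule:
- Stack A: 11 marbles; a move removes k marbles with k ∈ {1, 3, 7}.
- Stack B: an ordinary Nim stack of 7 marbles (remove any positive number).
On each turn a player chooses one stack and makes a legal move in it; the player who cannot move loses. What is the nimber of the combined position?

6

For stack A, compute g(0), g(1), … with moves {1, 3, 7}:
k:     0  1  2  3  4  5  6  7  8  9 10 11
g(k):  0  1  0  1  0  1  0  1  0  1  0  1
So g(11) = 1.
Stack B is a plain Nim stack of size 7, so its Grundy value is 7.
The value of a disjunctive sum is the nim-sum of the parts.
Combined value = 1 ⊕ 7 = 6.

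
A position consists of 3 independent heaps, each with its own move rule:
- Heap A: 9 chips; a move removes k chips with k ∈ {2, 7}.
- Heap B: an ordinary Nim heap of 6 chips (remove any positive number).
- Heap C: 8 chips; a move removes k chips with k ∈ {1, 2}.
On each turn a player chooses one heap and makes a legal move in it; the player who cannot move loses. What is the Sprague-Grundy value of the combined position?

4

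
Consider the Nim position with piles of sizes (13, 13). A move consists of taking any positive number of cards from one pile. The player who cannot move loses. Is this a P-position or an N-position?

P-position

Nim-sum: 13 ^ 13 = 0.
The nim-sum is 0, so this is a P-position: the player to move is in a losing position under optimal play.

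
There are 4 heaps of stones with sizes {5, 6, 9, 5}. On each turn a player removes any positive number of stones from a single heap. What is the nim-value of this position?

15

In binary:
  0101  (5)
  0110  (6)
  1001  (9)
  0101  (5)
  ----
  1111  (15)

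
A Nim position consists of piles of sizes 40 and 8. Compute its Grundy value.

32

Compute the nim-sum pairwise:
40 ^ 8 = 32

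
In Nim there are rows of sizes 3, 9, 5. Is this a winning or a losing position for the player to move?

Winning position

Bitwise XOR of the heap sizes:
  0011  (3)
  1001  (9)
  0101  (5)
  ----
  1111  (15)
The nim-sum is 15 ≠ 0, so this is an N-position: the player to move can win.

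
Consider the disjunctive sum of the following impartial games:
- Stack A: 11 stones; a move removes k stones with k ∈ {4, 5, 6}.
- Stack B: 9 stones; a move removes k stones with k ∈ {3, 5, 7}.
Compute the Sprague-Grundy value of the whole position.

3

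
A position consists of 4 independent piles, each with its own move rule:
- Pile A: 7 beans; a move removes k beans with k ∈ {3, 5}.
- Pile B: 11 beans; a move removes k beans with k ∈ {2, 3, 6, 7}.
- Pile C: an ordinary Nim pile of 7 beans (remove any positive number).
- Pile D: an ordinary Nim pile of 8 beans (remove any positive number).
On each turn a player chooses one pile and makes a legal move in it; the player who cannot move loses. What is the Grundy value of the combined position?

For pile A, compute g(0), g(1), … with moves {3, 5}:
g(0) = mex{} = 0
g(1) = mex{} = 0
g(2) = mex{} = 0
g(3) = mex{0} = 1
g(4) = mex{0} = 1
g(5) = mex{0} = 1
g(6) = mex{0,1} = 2
g(7) = mex{0,1} = 2
So g(7) = 2.
Grundy values for pile B (subtraction set {2, 3, 6, 7}):
g(0) = mex{} = 0
g(1) = mex{} = 0
g(2) = mex{0} = 1
g(3) = mex{0} = 1
g(4) = mex{0,1} = 2
g(5) = mex{1} = 0
g(6) = mex{0,1,2} = 3
g(7) = mex{0,2} = 1
g(8) = mex{0,1,3} = 2
g(9) = mex{1,3} = 0
g(10) = mex{1,2} = 0
g(11) = mex{0,2} = 1
So g(11) = 1.
Pile C is a plain Nim pile of size 7, so its Grundy value is 7.
Pile D is a plain Nim pile of size 8, so its Grundy value is 8.
By the Sprague-Grundy theorem, the Grundy value of a sum of independent games is the XOR of the component values.
Combined value = 2 ⊕ 1 ⊕ 7 ⊕ 8 = 12.

12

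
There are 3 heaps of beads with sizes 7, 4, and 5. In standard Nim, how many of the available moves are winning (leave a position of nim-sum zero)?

3

Bitwise XOR of the heap sizes:
  111  (7)
  100  (4)
  101  (5)
  ---
  110  (6)
The overall nim-sum is X = 6. A heap of size p has a winning move iff p XOR X < p (reduce it to p XOR X).
  7: 7 XOR 6 = 1 < 7 — winning move (to 1).
  4: 4 XOR 6 = 2 < 4 — winning move (to 2).
  5: 5 XOR 6 = 3 < 5 — winning move (to 3).
That gives 3 winning moves.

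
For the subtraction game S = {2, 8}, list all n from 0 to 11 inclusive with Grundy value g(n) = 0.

Build the Grundy sequence with g(k) = mex{g(k−s) : s ∈ {2, 8}, s ≤ k}:
k:     0  1  2  3  4  5  6  7  8  9 10 11
g(k):  0  0  1  1  0  0  1  1  2  2  0  0
The P-positions (g = 0) in 0..11 are 0, 1, 4, 5, 10, 11.

0, 1, 4, 5, 10, 11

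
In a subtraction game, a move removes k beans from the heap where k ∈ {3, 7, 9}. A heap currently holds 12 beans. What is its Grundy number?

0

Compute g(0), g(1), … for moves {3, 7, 9}:
k:     0  1  2  3  4  5  6  7  8  9 10 11 12
g(k):  0  0  0  1  1  1  0  2  2  1  3  3  0
So g(12) = 0.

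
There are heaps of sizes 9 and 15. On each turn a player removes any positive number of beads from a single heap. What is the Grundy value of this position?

Bitwise XOR of the heap sizes:
  1001  (9)
  1111  (15)
  ----
  0110  (6)

6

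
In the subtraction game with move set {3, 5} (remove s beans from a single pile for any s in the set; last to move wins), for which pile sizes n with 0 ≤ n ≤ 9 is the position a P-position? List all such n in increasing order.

0, 1, 2, 8, 9

Compute g(0), g(1), … for moves {3, 5}:
g(0) = mex{} = 0
g(1) = mex{} = 0
g(2) = mex{} = 0
g(3) = mex{0} = 1
g(4) = mex{0} = 1
g(5) = mex{0} = 1
g(6) = mex{0,1} = 2
g(7) = mex{0,1} = 2
g(8) = mex{1} = 0
g(9) = mex{1,2} = 0
The P-positions (g = 0) in 0..9 are 0, 1, 2, 8, 9.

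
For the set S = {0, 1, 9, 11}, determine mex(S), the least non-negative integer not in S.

The values 0, 1 are all present; 2 is the first non-negative integer missing from the set.

2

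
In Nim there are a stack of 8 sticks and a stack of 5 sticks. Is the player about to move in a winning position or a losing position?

Compute the nim-sum pairwise:
8 XOR 5 = 13
The nim-sum is 13 ≠ 0, so this is an N-position: the player to move can win.

Winning position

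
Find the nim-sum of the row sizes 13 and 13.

0

Compute the nim-sum pairwise:
13 XOR 13 = 0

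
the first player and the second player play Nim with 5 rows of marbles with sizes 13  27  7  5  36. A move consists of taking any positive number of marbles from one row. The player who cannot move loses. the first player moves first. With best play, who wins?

the first player wins

Compute the nim-sum pairwise:
13 ⊕ 27 = 22
22 ⊕ 7 = 17
17 ⊕ 5 = 20
20 ⊕ 36 = 48
The nim-sum is 48 ≠ 0, so this is an N-position: the player to move can win; the first player has a winning move.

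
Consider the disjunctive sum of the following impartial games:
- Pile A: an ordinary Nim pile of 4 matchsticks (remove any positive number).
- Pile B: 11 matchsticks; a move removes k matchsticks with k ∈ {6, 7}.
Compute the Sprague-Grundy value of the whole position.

5

Pile A is a plain Nim pile of size 4, so its Grundy value is 4.
Build the Grundy sequence for pile B with g(k) = mex{g(k−s) : s ∈ {6, 7}, s ≤ k}:
k:     0  1  2  3  4  5  6  7  8  9 10 11
g(k):  0  0  0  0  0  0  1  1  1  1  1  1
So g(11) = 1.
By the Sprague-Grundy theorem, the Grundy value of a sum of independent games is the XOR of the component values.
Combined value = 4 XOR 1 = 5.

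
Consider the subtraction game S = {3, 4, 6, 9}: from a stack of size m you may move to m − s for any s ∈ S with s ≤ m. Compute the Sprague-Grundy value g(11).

Compute g(0), g(1), … for moves {3, 4, 6, 9}:
g(0) = mex{} = 0
g(1) = mex{} = 0
g(2) = mex{} = 0
g(3) = mex{0} = 1
g(4) = mex{0} = 1
g(5) = mex{0} = 1
g(6) = mex{0,1} = 2
g(7) = mex{0,1} = 2
g(8) = mex{0,1} = 2
g(9) = mex{0,1,2} = 3
g(10) = mex{0,1,2} = 3
g(11) = mex{0,1,2} = 3
So g(11) = 3.

3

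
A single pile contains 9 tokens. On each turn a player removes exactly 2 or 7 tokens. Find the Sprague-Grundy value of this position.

Build the Grundy sequence with g(k) = mex{g(k−s) : s ∈ {2, 7}, s ≤ k}:
k:     0  1  2  3  4  5  6  7  8  9
g(k):  0  0  1  1  0  0  1  1  2  0
So g(9) = 0.

0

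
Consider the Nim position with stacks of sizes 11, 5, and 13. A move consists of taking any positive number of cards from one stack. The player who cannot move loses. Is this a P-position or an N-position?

N-position

In binary:
  1011  (11)
  0101  (5)
  1101  (13)
  ----
  0011  (3)
The nim-sum is 3 ≠ 0, so this is an N-position: the player to move can win.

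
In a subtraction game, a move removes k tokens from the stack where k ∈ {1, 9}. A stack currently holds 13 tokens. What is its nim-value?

Compute g(0), g(1), … for moves {1, 9}:
g(0) = mex{} = 0
g(1) = mex{0} = 1
g(2) = mex{1} = 0
g(3) = mex{0} = 1
g(4) = mex{1} = 0
g(5) = mex{0} = 1
g(6) = mex{1} = 0
g(7) = mex{0} = 1
g(8) = mex{1} = 0
g(9) = mex{0} = 1
g(10) = mex{1} = 0
g(11) = mex{0} = 1
g(12) = mex{1} = 0
g(13) = mex{0} = 1
So g(13) = 1.

1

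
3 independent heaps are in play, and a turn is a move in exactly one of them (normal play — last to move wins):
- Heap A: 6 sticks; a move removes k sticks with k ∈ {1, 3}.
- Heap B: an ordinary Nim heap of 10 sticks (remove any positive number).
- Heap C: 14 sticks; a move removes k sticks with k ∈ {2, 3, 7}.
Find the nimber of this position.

8

Build the Grundy sequence for heap A with g(k) = mex{g(k−s) : s ∈ {1, 3}, s ≤ k}:
k:     0  1  2  3  4  5  6
g(k):  0  1  0  1  0  1  0
So g(6) = 0.
Heap B is a plain Nim heap of size 10, so its Grundy value is 10.
For heap C, compute g(0), g(1), … with moves {2, 3, 7}:
g(0) = mex{} = 0
g(1) = mex{} = 0
g(2) = mex{0} = 1
g(3) = mex{0} = 1
g(4) = mex{0,1} = 2
g(5) = mex{1} = 0
g(6) = mex{1,2} = 0
g(7) = mex{0,2} = 1
g(8) = mex{0} = 1
g(9) = mex{0,1} = 2
g(10) = mex{1} = 0
g(11) = mex{1,2} = 0
g(12) = mex{0,2} = 1
g(13) = mex{0} = 1
g(14) = mex{0,1} = 2
So g(14) = 2.
By the Sprague-Grundy theorem, the Grundy value of a sum of independent games is the XOR of the component values.
Combined value = 0 ⊕ 10 ⊕ 2 = 8.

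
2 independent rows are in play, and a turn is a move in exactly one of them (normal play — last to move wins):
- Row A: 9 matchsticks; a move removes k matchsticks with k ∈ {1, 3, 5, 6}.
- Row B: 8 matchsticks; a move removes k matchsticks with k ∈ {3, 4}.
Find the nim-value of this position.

Grundy values for row A (subtraction set {1, 3, 5, 6}):
k:     0  1  2  3  4  5  6  7  8  9
g(k):  0  1  0  1  0  1  2  3  2  3
So g(9) = 3.
For row B, compute g(0), g(1), … with moves {3, 4}:
k:     0  1  2  3  4  5  6  7  8
g(k):  0  0  0  1  1  1  2  0  0
So g(8) = 0.
By the Sprague-Grundy theorem, the Grundy value of a sum of independent games is the XOR of the component values.
Combined value = 3 XOR 0 = 3.

3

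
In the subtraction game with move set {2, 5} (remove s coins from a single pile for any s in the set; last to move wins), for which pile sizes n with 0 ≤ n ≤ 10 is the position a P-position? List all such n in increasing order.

0, 1, 4, 7, 8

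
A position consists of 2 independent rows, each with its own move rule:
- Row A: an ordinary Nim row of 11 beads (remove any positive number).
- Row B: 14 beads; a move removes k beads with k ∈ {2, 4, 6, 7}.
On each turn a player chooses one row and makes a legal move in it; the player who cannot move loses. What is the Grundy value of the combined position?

9

Row A is a plain Nim row of size 11, so its Grundy value is 11.
Build the Grundy sequence for row B with g(k) = mex{g(k−s) : s ∈ {2, 4, 6, 7}, s ≤ k}:
k:     0  1  2  3  4  5  6  7  8  9 10 11 12 13 14
g(k):  0  0  1  1  2  2  3  3  4  0  0  1  1  2  2
So g(14) = 2.
The value of a disjunctive sum is the nim-sum of the parts.
Combined value = 11 ⊕ 2 = 9.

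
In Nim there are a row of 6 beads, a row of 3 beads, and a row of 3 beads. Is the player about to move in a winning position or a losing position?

Winning position

Nim-sum: 6 XOR 3 XOR 3 = 6.
The nim-sum is 6 ≠ 0, so this is an N-position: the player to move can win.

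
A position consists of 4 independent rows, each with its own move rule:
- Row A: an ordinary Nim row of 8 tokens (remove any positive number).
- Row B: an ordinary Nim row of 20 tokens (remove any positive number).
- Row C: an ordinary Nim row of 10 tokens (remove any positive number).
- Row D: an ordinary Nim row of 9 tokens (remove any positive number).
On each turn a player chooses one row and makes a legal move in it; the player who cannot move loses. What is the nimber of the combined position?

31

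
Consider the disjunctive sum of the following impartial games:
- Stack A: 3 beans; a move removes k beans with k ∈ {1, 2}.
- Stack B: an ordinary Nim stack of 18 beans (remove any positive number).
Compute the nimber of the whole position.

Build the Grundy sequence for stack A with g(k) = mex{g(k−s) : s ∈ {1, 2}, s ≤ k}:
g(0) = mex{} = 0
g(1) = mex{0} = 1
g(2) = mex{0,1} = 2
g(3) = mex{1,2} = 0
So g(3) = 0.
Stack B is a plain Nim stack of size 18, so its Grundy value is 18.
The value of a disjunctive sum is the nim-sum of the parts.
Combined value = 0 ⊕ 18 = 18.

18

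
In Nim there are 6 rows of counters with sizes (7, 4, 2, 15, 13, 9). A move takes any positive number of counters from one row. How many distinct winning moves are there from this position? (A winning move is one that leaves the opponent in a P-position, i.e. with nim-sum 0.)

Compute the nim-sum pairwise:
7 ^ 4 = 3
3 ^ 2 = 1
1 ^ 15 = 14
14 ^ 13 = 3
3 ^ 9 = 10
The overall nim-sum is X = 10. A row of size p has a winning move iff p XOR X < p (reduce it to p XOR X).
  7: 7 XOR 10 = 13 ≥ 7 — no move.
  4: 4 XOR 10 = 14 ≥ 4 — no move.
  2: 2 XOR 10 = 8 ≥ 2 — no move.
  15: 15 XOR 10 = 5 < 15 — winning move (to 5).
  13: 13 XOR 10 = 7 < 13 — winning move (to 7).
  9: 9 XOR 10 = 3 < 9 — winning move (to 3).
That gives 3 winning moves.

3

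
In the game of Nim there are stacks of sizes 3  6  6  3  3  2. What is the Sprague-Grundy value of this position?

1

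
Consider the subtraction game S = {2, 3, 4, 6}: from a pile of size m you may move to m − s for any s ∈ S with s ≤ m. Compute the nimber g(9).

Compute g(0), g(1), … for moves {2, 3, 4, 6}:
g(0) = mex{} = 0
g(1) = mex{} = 0
g(2) = mex{0} = 1
g(3) = mex{0} = 1
g(4) = mex{0,1} = 2
g(5) = mex{0,1} = 2
g(6) = mex{0,1,2} = 3
g(7) = mex{0,1,2} = 3
g(8) = mex{1,2,3} = 0
g(9) = mex{1,2,3} = 0
So g(9) = 0.

0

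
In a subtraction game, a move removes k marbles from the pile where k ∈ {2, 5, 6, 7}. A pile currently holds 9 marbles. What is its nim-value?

Build the Grundy sequence with g(k) = mex{g(k−s) : s ∈ {2, 5, 6, 7}, s ≤ k}:
g(0) = mex{} = 0
g(1) = mex{} = 0
g(2) = mex{0} = 1
g(3) = mex{0} = 1
g(4) = mex{1} = 0
g(5) = mex{0,1} = 2
g(6) = mex{0} = 1
g(7) = mex{0,1,2} = 3
g(8) = mex{0,1} = 2
g(9) = mex{0,1,3} = 2
So g(9) = 2.

2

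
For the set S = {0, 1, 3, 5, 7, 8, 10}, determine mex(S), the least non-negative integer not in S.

2

The values 0, 1 are all present; 2 is the first non-negative integer missing from the set.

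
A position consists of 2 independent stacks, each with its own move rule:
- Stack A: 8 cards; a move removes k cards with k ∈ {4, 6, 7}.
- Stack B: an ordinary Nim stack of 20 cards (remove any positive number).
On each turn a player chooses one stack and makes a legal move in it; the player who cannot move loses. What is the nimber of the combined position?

22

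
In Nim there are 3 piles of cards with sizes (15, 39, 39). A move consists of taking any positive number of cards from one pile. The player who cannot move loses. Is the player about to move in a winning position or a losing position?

Write each in binary and XOR column by column:
  001111  (15)
  100111  (39)
  100111  (39)
  ------
  001111  (15)
The nim-sum is 15 ≠ 0, so this is an N-position: the player to move can win.

Winning position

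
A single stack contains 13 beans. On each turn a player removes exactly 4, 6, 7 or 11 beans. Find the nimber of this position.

Grundy values for subtraction set {4, 6, 7, 11}:
g(0) = mex{} = 0
g(1) = mex{} = 0
g(2) = mex{} = 0
g(3) = mex{} = 0
g(4) = mex{0} = 1
g(5) = mex{0} = 1
g(6) = mex{0} = 1
g(7) = mex{0} = 1
g(8) = mex{0,1} = 2
g(9) = mex{0,1} = 2
g(10) = mex{0,1} = 2
g(11) = mex{0,1} = 2
g(12) = mex{0,1,2} = 3
g(13) = mex{0,1,2} = 3
So g(13) = 3.

3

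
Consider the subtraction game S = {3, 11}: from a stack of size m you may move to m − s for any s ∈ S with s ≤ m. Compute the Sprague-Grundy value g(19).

Build the Grundy sequence with g(k) = mex{g(k−s) : s ∈ {3, 11}, s ≤ k}:
k:     0  1  2  3  4  5  6  7  8  9 10 11 12 13 14 15 16 17 18 19
g(k):  0  0  0  1  1  1  0  0  0  1  1  1  2  2  0  0  0  1  1  1
So g(19) = 1.

1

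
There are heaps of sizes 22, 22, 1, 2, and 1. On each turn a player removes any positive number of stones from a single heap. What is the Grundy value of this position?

Compute the nim-sum pairwise:
22 XOR 22 = 0
0 XOR 1 = 1
1 XOR 2 = 3
3 XOR 1 = 2

2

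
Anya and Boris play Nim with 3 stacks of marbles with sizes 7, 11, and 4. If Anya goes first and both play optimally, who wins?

Compute the nim-sum pairwise:
7 XOR 11 = 12
12 XOR 4 = 8
The nim-sum is 8 ≠ 0, so this is an N-position: the player to move can win; Anya has a winning move.

Anya wins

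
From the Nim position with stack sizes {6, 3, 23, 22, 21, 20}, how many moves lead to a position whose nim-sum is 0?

In binary:
  00110  (6)
  00011  (3)
  10111  (23)
  10110  (22)
  10101  (21)
  10100  (20)
  -----
  00101  (5)
The overall nim-sum is X = 5. A stack of size p has a winning move iff p XOR X < p (reduce it to p XOR X).
  6: 6 XOR 5 = 3 < 6 — winning move (to 3).
  3: 3 XOR 5 = 6 ≥ 3 — no move.
  23: 23 XOR 5 = 18 < 23 — winning move (to 18).
  22: 22 XOR 5 = 19 < 22 — winning move (to 19).
  21: 21 XOR 5 = 16 < 21 — winning move (to 16).
  20: 20 XOR 5 = 17 < 20 — winning move (to 17).
That gives 5 winning moves.

5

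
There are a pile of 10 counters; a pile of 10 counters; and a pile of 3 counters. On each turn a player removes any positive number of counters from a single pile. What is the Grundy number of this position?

3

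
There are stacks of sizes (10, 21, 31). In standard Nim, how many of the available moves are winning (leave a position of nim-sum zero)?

0

Nim-sum: 10 ^ 21 ^ 31 = 0.
The nim-sum is already 0, so every move leaves a nonzero nim-sum — there are no winning moves.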